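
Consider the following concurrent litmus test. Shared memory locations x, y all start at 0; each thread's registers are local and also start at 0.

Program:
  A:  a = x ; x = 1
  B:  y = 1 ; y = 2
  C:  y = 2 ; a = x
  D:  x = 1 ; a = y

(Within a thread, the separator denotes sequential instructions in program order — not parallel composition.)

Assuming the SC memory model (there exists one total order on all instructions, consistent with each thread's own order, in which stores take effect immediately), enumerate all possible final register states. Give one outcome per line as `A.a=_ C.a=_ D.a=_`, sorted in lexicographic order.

A.a=0 C.a=0 D.a=1
A.a=0 C.a=0 D.a=2
A.a=0 C.a=1 D.a=0
A.a=0 C.a=1 D.a=1
A.a=0 C.a=1 D.a=2
A.a=1 C.a=0 D.a=1
A.a=1 C.a=0 D.a=2
A.a=1 C.a=1 D.a=0
A.a=1 C.a=1 D.a=1
A.a=1 C.a=1 D.a=2

outcome vector order: (A.a,C.a,D.a)
|SC outcomes| = 10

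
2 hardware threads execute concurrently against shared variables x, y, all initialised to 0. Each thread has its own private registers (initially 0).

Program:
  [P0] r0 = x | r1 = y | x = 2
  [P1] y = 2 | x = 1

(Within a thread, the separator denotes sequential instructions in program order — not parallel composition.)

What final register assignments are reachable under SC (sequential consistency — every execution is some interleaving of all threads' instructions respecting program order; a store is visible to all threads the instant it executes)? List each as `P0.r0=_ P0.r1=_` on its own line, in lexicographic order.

outcome vector order: (P0.r0,P0.r1)
|SC outcomes| = 3

P0.r0=0 P0.r1=0
P0.r0=0 P0.r1=2
P0.r0=1 P0.r1=2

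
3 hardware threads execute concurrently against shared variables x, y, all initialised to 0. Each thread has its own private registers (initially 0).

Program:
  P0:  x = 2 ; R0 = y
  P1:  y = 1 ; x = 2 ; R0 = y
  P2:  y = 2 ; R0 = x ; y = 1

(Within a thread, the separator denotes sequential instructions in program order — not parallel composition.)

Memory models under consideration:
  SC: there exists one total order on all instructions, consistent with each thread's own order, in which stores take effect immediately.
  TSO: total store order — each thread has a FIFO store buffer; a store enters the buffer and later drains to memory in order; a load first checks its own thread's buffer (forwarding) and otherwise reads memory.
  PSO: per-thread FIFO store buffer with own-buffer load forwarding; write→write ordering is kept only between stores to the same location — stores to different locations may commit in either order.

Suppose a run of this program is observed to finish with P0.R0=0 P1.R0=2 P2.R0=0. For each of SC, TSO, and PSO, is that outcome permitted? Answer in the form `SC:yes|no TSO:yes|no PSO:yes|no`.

SC:no TSO:yes PSO:yes

outcome vector order: (P0.R0,P1.R0,P2.R0)
SC: 10 outcomes — {0/1/2, 0/2/2, 1/1/0, 1/1/2, 1/2/0, 1/2/2, 2/1/0, 2/1/2, 2/2/0, 2/2/2}
TSO: 12 outcomes — {0/1/0, 0/1/2, 0/2/0, 0/2/2, 1/1/0, 1/1/2, 1/2/0, 1/2/2, 2/1/0, 2/1/2, 2/2/0, 2/2/2}
PSO: 12 outcomes — {0/1/0, 0/1/2, 0/2/0, 0/2/2, 1/1/0, 1/1/2, 1/2/0, 1/2/2, 2/1/0, 2/1/2, 2/2/0, 2/2/2}
target 0/2/0 ∈ {TSO,PSO}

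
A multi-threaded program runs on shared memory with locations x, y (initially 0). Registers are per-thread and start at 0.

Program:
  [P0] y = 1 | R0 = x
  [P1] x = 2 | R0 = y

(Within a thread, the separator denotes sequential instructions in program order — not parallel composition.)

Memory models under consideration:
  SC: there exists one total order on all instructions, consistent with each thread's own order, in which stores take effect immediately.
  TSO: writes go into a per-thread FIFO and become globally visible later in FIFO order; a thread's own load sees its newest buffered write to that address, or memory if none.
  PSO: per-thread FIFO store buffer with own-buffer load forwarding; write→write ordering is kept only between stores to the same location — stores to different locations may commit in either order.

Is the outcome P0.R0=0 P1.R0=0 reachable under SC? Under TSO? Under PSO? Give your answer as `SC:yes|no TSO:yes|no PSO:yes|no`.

SC:no TSO:yes PSO:yes

outcome vector order: (P0.R0,P1.R0)
SC (3): <0 1>, <2 0>, <2 1>
TSO (4): <0 0>, <0 1>, <2 0>, <2 1>
PSO (4): <0 0>, <0 1>, <2 0>, <2 1>
target <0 0> ∈ {TSO,PSO}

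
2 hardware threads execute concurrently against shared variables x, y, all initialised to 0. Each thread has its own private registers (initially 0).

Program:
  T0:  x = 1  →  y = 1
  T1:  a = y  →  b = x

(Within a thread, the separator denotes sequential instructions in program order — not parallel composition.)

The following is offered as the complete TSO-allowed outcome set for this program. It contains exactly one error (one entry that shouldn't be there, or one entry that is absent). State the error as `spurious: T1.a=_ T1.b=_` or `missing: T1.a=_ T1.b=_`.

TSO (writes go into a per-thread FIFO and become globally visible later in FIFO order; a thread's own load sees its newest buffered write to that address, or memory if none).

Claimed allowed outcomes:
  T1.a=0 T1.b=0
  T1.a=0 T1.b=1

outcome vector order: (T1.a,T1.b)
TSO (3): 00; 01; 11
TSO∖claimed = {11}

missing: T1.a=1 T1.b=1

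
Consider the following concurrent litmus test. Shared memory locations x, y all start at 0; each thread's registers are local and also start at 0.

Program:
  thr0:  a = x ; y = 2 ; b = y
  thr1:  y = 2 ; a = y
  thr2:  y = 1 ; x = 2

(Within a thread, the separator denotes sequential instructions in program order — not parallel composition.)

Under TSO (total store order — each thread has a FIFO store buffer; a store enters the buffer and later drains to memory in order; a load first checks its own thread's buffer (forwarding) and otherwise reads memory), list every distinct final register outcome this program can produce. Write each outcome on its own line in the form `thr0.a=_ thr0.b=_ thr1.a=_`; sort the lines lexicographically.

outcome vector order: (thr0.a,thr0.b,thr1.a)
|TSO outcomes| = 6

thr0.a=0 thr0.b=1 thr1.a=1
thr0.a=0 thr0.b=1 thr1.a=2
thr0.a=0 thr0.b=2 thr1.a=1
thr0.a=0 thr0.b=2 thr1.a=2
thr0.a=2 thr0.b=2 thr1.a=1
thr0.a=2 thr0.b=2 thr1.a=2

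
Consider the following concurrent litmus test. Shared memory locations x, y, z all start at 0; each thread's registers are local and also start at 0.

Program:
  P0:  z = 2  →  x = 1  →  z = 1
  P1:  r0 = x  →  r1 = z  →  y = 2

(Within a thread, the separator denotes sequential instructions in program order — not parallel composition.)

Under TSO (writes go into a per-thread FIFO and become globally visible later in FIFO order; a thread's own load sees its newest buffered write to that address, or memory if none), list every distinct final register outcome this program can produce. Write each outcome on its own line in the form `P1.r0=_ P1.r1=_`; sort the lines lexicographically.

P1.r0=0 P1.r1=0
P1.r0=0 P1.r1=1
P1.r0=0 P1.r1=2
P1.r0=1 P1.r1=1
P1.r0=1 P1.r1=2

outcome vector order: (P1.r0,P1.r1)
|TSO outcomes| = 5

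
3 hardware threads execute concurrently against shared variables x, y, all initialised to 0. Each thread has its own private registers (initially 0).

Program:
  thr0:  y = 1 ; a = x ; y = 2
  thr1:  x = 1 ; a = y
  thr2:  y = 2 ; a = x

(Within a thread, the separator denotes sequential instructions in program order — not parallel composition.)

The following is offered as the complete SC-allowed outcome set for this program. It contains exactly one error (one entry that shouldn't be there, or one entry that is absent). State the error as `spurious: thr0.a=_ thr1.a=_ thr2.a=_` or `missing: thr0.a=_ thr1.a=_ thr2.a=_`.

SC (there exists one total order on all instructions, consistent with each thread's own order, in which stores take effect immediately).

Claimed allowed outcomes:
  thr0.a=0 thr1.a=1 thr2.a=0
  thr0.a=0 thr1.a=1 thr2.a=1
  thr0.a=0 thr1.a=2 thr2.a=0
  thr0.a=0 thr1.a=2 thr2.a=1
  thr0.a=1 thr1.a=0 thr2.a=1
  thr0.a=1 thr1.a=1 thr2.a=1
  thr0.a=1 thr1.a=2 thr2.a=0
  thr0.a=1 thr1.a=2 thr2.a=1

missing: thr0.a=1 thr1.a=1 thr2.a=0

outcome vector order: (thr0.a,thr1.a,thr2.a)
SC: 9 outcomes — {0/1/0, 0/1/1, 0/2/0, 0/2/1, 1/0/1, 1/1/0, 1/1/1, 1/2/0, 1/2/1}
SC∖claimed = {1/1/0}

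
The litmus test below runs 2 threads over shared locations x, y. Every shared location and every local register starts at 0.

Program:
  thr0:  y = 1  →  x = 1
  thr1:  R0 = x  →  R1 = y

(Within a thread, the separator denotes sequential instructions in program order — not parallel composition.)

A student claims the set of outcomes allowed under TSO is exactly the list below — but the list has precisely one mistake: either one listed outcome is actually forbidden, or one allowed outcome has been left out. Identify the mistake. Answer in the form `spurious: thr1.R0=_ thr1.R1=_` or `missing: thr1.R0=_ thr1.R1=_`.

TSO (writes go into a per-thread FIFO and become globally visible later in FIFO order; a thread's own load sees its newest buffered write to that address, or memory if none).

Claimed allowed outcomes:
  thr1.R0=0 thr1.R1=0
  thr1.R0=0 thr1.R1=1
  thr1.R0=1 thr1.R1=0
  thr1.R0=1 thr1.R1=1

outcome vector order: (thr1.R0,thr1.R1)
TSO (3): (0,0), (0,1), (1,1)
claimed∖TSO = {(1,0)}

spurious: thr1.R0=1 thr1.R1=0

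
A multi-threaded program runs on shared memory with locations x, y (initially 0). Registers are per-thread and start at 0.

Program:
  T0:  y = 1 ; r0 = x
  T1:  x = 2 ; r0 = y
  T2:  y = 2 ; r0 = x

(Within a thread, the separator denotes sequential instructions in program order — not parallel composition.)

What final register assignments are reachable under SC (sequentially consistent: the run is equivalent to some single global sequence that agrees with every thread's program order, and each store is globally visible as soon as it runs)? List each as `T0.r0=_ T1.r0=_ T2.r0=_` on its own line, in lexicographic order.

T0.r0=0 T1.r0=1 T2.r0=0
T0.r0=0 T1.r0=1 T2.r0=2
T0.r0=0 T1.r0=2 T2.r0=0
T0.r0=0 T1.r0=2 T2.r0=2
T0.r0=2 T1.r0=0 T2.r0=2
T0.r0=2 T1.r0=1 T2.r0=0
T0.r0=2 T1.r0=1 T2.r0=2
T0.r0=2 T1.r0=2 T2.r0=0
T0.r0=2 T1.r0=2 T2.r0=2

outcome vector order: (T0.r0,T1.r0,T2.r0)
|SC outcomes| = 9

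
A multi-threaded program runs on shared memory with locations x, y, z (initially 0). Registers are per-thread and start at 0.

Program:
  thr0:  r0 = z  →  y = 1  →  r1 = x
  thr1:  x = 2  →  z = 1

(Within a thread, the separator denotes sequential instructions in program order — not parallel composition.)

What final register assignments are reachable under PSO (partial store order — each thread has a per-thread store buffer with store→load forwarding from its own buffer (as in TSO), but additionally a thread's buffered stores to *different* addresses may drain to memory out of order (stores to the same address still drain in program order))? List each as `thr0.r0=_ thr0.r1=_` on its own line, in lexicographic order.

outcome vector order: (thr0.r0,thr0.r1)
|PSO outcomes| = 4

thr0.r0=0 thr0.r1=0
thr0.r0=0 thr0.r1=2
thr0.r0=1 thr0.r1=0
thr0.r0=1 thr0.r1=2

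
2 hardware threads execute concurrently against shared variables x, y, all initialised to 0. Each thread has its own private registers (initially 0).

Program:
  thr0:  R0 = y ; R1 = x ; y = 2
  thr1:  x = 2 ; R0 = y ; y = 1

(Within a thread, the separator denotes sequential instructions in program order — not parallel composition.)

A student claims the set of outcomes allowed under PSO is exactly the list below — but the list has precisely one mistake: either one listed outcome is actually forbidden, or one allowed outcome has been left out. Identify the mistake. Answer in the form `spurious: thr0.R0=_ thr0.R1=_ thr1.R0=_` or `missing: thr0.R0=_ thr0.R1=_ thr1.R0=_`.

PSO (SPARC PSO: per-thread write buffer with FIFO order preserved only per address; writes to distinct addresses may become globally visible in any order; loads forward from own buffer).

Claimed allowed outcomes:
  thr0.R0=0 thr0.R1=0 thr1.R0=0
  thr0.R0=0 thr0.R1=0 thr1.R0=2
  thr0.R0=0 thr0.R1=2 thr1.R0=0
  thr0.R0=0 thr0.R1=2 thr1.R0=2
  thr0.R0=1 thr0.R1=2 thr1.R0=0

missing: thr0.R0=1 thr0.R1=0 thr1.R0=0

outcome vector order: (thr0.R0,thr0.R1,thr1.R0)
PSO: 6 outcomes — {000 002 020 022 100 120}
PSO∖claimed = {100}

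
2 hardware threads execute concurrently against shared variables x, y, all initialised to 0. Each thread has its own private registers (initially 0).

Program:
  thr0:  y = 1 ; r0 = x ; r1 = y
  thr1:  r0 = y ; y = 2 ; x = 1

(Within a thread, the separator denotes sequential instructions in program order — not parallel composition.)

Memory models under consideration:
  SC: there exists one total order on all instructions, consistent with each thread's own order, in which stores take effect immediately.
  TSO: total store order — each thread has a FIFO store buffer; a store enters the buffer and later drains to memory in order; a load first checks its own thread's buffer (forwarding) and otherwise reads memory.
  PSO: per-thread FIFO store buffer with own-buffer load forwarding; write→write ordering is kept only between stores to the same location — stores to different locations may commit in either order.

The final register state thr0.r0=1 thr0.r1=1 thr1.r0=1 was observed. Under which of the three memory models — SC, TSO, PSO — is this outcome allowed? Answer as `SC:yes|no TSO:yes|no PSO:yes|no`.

outcome vector order: (thr0.r0,thr0.r1,thr1.r0)
[SC] allowed = {010; 011; 020; 021; 110; 120; 121}
[TSO] allowed = {010; 011; 020; 021; 110; 120; 121}
[PSO] allowed = {010; 011; 020; 021; 110; 111; 120; 121}
target 111 ∈ {PSO}

SC:no TSO:no PSO:yes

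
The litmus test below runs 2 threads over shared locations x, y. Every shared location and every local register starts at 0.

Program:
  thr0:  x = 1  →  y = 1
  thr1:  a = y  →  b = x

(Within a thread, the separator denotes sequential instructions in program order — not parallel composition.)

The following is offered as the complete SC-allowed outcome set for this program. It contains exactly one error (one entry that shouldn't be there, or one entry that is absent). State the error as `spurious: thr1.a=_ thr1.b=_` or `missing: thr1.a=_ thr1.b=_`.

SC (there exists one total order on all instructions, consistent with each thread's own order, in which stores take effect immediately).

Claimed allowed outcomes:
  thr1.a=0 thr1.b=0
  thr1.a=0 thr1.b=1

missing: thr1.a=1 thr1.b=1

outcome vector order: (thr1.a,thr1.b)
SC: 3 outcomes — {(0,0), (0,1), (1,1)}
SC∖claimed = {(1,1)}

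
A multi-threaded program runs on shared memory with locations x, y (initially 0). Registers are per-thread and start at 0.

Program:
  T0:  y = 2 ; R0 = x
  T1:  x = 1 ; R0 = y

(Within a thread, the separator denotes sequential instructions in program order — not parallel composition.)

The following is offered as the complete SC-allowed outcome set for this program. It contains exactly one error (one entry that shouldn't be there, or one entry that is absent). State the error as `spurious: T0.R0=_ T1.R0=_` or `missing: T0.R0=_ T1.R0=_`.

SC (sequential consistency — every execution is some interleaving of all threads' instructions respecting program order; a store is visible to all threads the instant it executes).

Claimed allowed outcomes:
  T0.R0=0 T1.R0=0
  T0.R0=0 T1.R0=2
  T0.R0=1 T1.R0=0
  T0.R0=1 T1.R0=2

outcome vector order: (T0.R0,T1.R0)
under SC → 02 10 12
claimed∖SC = {00}

spurious: T0.R0=0 T1.R0=0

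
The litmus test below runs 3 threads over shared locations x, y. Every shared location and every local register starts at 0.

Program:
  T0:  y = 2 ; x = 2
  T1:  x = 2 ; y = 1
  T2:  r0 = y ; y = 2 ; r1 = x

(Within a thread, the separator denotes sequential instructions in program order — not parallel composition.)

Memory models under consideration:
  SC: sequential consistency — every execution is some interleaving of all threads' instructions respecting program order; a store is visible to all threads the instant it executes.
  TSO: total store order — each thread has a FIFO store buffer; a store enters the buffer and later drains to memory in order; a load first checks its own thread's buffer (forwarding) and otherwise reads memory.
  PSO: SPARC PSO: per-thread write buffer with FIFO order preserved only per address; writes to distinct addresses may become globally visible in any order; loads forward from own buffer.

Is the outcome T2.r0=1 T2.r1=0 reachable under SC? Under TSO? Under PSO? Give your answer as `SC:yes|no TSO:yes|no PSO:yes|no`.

SC:no TSO:no PSO:yes

outcome vector order: (T2.r0,T2.r1)
[SC] allowed = {<0 0>; <0 2>; <1 2>; <2 0>; <2 2>}
[TSO] allowed = {<0 0>; <0 2>; <1 2>; <2 0>; <2 2>}
[PSO] allowed = {<0 0>; <0 2>; <1 0>; <1 2>; <2 0>; <2 2>}
target <1 0> ∈ {PSO}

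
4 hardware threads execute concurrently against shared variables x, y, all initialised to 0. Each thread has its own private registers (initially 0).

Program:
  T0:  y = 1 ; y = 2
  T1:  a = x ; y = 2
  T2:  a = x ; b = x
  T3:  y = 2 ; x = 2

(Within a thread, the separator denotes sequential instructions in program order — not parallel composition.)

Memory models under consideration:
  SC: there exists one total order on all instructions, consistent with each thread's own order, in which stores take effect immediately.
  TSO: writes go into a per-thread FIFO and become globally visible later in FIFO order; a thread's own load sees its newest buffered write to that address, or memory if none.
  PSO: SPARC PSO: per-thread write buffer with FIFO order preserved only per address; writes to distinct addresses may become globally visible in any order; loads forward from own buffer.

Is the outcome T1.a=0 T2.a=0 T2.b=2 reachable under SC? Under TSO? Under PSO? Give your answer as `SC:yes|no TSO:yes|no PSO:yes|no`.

SC:yes TSO:yes PSO:yes

outcome vector order: (T1.a,T2.a,T2.b)
[SC] allowed = {<0 0 0> <0 0 2> <0 2 2> <2 0 0> <2 0 2> <2 2 2>}
[TSO] allowed = {<0 0 0> <0 0 2> <0 2 2> <2 0 0> <2 0 2> <2 2 2>}
[PSO] allowed = {<0 0 0> <0 0 2> <0 2 2> <2 0 0> <2 0 2> <2 2 2>}
target <0 0 2> ∈ {SC,TSO,PSO}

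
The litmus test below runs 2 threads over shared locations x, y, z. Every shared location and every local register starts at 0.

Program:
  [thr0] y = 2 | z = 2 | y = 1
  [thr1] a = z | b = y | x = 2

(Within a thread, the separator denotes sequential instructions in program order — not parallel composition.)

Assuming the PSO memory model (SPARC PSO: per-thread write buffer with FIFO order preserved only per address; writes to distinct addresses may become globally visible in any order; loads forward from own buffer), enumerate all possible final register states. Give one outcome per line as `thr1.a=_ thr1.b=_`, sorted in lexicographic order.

thr1.a=0 thr1.b=0
thr1.a=0 thr1.b=1
thr1.a=0 thr1.b=2
thr1.a=2 thr1.b=0
thr1.a=2 thr1.b=1
thr1.a=2 thr1.b=2

outcome vector order: (thr1.a,thr1.b)
|PSO outcomes| = 6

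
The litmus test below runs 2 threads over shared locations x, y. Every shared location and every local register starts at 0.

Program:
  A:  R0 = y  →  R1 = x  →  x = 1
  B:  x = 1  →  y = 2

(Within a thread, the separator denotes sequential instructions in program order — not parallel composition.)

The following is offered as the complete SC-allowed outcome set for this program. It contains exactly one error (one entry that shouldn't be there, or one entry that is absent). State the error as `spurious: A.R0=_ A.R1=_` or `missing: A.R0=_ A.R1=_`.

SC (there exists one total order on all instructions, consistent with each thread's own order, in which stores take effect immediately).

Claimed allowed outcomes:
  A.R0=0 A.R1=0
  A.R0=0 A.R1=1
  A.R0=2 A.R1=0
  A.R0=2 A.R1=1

outcome vector order: (A.R0,A.R1)
SC: 3 outcomes — {0/0 0/1 2/1}
claimed∖SC = {2/0}

spurious: A.R0=2 A.R1=0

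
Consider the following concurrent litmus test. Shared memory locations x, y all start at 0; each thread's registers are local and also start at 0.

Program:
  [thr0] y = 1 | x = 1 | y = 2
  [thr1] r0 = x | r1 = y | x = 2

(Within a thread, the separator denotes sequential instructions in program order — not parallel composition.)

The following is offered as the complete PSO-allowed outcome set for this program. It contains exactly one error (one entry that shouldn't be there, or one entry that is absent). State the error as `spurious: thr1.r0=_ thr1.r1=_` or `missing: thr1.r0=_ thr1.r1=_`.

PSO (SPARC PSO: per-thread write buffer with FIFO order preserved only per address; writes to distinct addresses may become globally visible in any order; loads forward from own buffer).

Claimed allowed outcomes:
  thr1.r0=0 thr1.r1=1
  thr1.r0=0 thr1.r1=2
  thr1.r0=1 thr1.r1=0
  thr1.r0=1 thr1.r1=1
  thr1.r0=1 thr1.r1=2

outcome vector order: (thr1.r0,thr1.r1)
PSO (6): 00, 01, 02, 10, 11, 12
PSO∖claimed = {00}

missing: thr1.r0=0 thr1.r1=0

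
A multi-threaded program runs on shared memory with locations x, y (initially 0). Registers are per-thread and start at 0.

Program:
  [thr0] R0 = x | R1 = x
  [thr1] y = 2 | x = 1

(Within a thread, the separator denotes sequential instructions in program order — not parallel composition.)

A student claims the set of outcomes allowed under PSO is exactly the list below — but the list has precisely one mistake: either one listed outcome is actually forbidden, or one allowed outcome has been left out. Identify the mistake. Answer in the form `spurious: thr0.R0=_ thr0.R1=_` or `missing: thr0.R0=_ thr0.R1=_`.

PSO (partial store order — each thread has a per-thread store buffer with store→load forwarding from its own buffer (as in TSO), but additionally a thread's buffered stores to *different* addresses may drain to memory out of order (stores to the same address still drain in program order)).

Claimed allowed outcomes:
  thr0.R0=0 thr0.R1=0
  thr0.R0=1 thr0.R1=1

missing: thr0.R0=0 thr0.R1=1

outcome vector order: (thr0.R0,thr0.R1)
PSO: 3 outcomes — {<0 0> <0 1> <1 1>}
PSO∖claimed = {<0 1>}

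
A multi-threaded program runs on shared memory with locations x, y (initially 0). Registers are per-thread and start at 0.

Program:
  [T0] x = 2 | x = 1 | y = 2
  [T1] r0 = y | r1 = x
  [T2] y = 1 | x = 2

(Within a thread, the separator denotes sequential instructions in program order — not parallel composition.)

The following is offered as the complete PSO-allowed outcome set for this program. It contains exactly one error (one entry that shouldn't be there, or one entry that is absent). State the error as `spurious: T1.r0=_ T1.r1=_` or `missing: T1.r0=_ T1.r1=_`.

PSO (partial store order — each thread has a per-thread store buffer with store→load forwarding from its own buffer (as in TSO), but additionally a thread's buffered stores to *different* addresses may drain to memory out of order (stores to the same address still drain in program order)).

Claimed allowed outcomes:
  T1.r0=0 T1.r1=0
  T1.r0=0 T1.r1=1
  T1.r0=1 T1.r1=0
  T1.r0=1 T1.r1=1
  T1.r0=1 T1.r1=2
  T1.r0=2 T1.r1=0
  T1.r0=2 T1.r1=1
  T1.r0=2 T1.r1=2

missing: T1.r0=0 T1.r1=2

outcome vector order: (T1.r0,T1.r1)
PSO (9): 00; 01; 02; 10; 11; 12; 20; 21; 22
PSO∖claimed = {02}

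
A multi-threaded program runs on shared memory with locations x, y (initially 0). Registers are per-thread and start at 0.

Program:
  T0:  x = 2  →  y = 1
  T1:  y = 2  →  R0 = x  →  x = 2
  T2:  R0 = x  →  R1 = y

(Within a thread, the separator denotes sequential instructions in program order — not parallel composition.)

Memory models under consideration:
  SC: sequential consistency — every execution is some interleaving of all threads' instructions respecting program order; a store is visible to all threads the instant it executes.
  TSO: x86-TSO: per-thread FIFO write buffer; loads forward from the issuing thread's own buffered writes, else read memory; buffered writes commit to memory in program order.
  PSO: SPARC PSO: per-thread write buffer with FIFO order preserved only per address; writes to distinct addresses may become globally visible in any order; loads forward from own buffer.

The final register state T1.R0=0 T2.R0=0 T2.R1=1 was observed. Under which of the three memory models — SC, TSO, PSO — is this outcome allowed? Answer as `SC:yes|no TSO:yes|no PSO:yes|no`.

SC:yes TSO:yes PSO:yes

outcome vector order: (T1.R0,T2.R0,T2.R1)
under SC → <0 0 0>, <0 0 1>, <0 0 2>, <0 2 1>, <0 2 2>, <2 0 0>, <2 0 1>, <2 0 2>, <2 2 0>, <2 2 1>, <2 2 2>
under TSO → <0 0 0>, <0 0 1>, <0 0 2>, <0 2 0>, <0 2 1>, <0 2 2>, <2 0 0>, <2 0 1>, <2 0 2>, <2 2 0>, <2 2 1>, <2 2 2>
under PSO → <0 0 0>, <0 0 1>, <0 0 2>, <0 2 0>, <0 2 1>, <0 2 2>, <2 0 0>, <2 0 1>, <2 0 2>, <2 2 0>, <2 2 1>, <2 2 2>
target <0 0 1> ∈ {SC,TSO,PSO}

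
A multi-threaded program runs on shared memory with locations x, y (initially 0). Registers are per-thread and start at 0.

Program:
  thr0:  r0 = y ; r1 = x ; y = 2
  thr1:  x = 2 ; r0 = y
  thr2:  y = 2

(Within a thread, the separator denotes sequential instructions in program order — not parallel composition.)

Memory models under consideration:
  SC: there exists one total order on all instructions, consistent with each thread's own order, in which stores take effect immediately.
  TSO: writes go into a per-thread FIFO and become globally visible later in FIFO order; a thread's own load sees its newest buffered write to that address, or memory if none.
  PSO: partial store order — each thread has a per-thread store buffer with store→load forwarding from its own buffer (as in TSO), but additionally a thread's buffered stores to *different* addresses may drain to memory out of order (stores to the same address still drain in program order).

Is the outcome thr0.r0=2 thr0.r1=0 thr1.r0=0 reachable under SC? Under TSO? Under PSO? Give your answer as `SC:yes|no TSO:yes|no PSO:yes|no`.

outcome vector order: (thr0.r0,thr0.r1,thr1.r0)
under SC → (0,0,0); (0,0,2); (0,2,0); (0,2,2); (2,0,2); (2,2,0); (2,2,2)
under TSO → (0,0,0); (0,0,2); (0,2,0); (0,2,2); (2,0,0); (2,0,2); (2,2,0); (2,2,2)
under PSO → (0,0,0); (0,0,2); (0,2,0); (0,2,2); (2,0,0); (2,0,2); (2,2,0); (2,2,2)
target (2,0,0) ∈ {TSO,PSO}

SC:no TSO:yes PSO:yes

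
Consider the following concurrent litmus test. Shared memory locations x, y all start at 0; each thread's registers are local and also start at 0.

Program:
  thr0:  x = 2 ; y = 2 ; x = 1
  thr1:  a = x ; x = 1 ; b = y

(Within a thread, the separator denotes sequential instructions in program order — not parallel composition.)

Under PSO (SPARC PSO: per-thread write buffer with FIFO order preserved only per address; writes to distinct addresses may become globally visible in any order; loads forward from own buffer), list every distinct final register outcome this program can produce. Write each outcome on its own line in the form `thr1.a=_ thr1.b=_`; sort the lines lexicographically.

outcome vector order: (thr1.a,thr1.b)
|PSO outcomes| = 6

thr1.a=0 thr1.b=0
thr1.a=0 thr1.b=2
thr1.a=1 thr1.b=0
thr1.a=1 thr1.b=2
thr1.a=2 thr1.b=0
thr1.a=2 thr1.b=2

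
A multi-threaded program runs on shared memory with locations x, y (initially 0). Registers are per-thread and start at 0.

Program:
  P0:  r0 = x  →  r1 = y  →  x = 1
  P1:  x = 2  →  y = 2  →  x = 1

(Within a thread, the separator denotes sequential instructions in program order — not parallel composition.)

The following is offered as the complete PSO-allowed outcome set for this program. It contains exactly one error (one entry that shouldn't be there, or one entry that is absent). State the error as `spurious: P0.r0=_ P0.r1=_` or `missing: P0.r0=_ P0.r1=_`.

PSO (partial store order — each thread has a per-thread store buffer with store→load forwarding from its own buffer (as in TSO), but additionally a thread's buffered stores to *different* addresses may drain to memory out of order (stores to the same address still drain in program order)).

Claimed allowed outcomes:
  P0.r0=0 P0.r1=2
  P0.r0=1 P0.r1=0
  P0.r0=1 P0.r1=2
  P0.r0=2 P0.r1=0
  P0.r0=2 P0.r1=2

outcome vector order: (P0.r0,P0.r1)
under PSO → <0 0>, <0 2>, <1 0>, <1 2>, <2 0>, <2 2>
PSO∖claimed = {<0 0>}

missing: P0.r0=0 P0.r1=0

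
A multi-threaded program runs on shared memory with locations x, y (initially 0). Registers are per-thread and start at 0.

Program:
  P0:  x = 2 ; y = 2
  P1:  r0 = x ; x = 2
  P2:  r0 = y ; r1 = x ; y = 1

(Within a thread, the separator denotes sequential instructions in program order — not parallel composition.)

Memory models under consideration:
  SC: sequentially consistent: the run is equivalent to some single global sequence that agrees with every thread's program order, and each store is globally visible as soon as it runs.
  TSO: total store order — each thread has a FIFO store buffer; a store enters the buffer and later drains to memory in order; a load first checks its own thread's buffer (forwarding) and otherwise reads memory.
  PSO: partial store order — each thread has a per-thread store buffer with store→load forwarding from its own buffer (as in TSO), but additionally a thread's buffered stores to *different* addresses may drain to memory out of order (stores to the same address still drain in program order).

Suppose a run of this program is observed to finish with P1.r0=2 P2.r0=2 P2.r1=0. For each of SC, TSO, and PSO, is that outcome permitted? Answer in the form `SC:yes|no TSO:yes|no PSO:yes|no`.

outcome vector order: (P1.r0,P2.r0,P2.r1)
SC (6): (0,0,0) (0,0,2) (0,2,2) (2,0,0) (2,0,2) (2,2,2)
TSO (6): (0,0,0) (0,0,2) (0,2,2) (2,0,0) (2,0,2) (2,2,2)
PSO (8): (0,0,0) (0,0,2) (0,2,0) (0,2,2) (2,0,0) (2,0,2) (2,2,0) (2,2,2)
target (2,2,0) ∈ {PSO}

SC:no TSO:no PSO:yes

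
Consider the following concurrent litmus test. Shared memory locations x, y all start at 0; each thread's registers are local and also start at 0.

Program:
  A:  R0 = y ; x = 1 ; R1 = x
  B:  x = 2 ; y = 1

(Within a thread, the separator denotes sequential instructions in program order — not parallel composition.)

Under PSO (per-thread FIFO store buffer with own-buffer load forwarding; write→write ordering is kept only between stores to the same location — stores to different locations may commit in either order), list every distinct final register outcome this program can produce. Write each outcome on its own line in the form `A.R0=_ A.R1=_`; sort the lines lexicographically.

A.R0=0 A.R1=1
A.R0=0 A.R1=2
A.R0=1 A.R1=1
A.R0=1 A.R1=2

outcome vector order: (A.R0,A.R1)
|PSO outcomes| = 4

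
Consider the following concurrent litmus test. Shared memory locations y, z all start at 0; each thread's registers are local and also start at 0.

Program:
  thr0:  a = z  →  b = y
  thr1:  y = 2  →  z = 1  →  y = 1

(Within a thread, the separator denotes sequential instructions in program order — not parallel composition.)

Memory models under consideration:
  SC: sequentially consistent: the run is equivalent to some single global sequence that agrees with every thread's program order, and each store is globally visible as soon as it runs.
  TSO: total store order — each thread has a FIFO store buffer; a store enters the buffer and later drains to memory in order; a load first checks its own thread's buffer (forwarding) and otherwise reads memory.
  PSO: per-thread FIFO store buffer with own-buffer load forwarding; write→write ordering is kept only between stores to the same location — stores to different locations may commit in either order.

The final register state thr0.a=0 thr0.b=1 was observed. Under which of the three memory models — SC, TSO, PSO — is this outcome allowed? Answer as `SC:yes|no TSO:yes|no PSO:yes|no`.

outcome vector order: (thr0.a,thr0.b)
SC: 5 outcomes — {00; 01; 02; 11; 12}
TSO: 5 outcomes — {00; 01; 02; 11; 12}
PSO: 6 outcomes — {00; 01; 02; 10; 11; 12}
target 01 ∈ {SC,TSO,PSO}

SC:yes TSO:yes PSO:yes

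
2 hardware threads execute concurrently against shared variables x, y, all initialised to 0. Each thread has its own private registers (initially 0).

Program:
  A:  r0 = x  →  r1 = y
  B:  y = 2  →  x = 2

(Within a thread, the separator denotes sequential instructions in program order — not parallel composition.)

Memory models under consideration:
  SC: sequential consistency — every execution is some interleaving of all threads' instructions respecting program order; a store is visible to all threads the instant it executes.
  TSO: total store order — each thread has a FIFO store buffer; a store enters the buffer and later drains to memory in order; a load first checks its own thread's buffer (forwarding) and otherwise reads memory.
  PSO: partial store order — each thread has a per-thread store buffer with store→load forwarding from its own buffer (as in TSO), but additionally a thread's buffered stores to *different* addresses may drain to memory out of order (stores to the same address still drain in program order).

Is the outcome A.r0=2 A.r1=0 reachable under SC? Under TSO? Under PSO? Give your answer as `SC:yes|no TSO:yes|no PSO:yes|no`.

outcome vector order: (A.r0,A.r1)
SC: 3 outcomes — {00 02 22}
TSO: 3 outcomes — {00 02 22}
PSO: 4 outcomes — {00 02 20 22}
target 20 ∈ {PSO}

SC:no TSO:no PSO:yes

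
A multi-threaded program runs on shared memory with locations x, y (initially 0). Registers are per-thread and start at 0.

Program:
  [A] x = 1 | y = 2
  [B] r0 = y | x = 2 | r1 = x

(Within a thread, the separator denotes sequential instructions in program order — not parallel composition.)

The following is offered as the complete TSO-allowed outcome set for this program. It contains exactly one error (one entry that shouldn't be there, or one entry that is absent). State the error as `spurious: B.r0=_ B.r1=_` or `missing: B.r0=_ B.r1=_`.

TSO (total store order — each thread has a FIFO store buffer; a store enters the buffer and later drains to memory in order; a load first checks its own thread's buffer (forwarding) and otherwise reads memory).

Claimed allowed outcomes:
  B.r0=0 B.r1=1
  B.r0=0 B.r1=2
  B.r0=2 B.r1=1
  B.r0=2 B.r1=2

outcome vector order: (B.r0,B.r1)
under TSO → (0,1), (0,2), (2,2)
claimed∖TSO = {(2,1)}

spurious: B.r0=2 B.r1=1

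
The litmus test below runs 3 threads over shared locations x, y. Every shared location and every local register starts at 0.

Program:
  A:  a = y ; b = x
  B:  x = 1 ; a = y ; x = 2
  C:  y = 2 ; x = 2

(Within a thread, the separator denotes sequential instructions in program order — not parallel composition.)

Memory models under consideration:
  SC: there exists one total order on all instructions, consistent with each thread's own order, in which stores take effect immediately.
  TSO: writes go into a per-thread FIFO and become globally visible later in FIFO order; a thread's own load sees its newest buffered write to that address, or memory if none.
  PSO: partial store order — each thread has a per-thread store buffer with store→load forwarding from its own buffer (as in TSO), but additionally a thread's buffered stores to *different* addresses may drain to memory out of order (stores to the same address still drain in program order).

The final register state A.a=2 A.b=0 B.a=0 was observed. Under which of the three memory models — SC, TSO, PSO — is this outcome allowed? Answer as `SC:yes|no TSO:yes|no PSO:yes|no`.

SC:no TSO:yes PSO:yes

outcome vector order: (A.a,A.b,B.a)
under SC → 0/0/0; 0/0/2; 0/1/0; 0/1/2; 0/2/0; 0/2/2; 2/0/2; 2/1/0; 2/1/2; 2/2/0; 2/2/2
under TSO → 0/0/0; 0/0/2; 0/1/0; 0/1/2; 0/2/0; 0/2/2; 2/0/0; 2/0/2; 2/1/0; 2/1/2; 2/2/0; 2/2/2
under PSO → 0/0/0; 0/0/2; 0/1/0; 0/1/2; 0/2/0; 0/2/2; 2/0/0; 2/0/2; 2/1/0; 2/1/2; 2/2/0; 2/2/2
target 2/0/0 ∈ {TSO,PSO}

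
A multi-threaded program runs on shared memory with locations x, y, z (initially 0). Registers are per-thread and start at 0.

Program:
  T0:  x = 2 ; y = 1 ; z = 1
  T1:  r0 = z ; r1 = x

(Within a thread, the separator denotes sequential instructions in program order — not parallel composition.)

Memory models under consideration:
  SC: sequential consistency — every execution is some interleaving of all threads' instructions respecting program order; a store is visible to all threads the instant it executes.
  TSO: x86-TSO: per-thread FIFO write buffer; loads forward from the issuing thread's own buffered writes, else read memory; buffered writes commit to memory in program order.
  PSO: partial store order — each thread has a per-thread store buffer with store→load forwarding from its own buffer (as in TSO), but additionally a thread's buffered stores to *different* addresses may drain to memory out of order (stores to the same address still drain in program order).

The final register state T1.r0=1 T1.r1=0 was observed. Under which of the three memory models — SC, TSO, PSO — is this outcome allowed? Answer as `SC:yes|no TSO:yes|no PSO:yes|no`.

SC:no TSO:no PSO:yes

outcome vector order: (T1.r0,T1.r1)
SC: 3 outcomes — {00, 02, 12}
TSO: 3 outcomes — {00, 02, 12}
PSO: 4 outcomes — {00, 02, 10, 12}
target 10 ∈ {PSO}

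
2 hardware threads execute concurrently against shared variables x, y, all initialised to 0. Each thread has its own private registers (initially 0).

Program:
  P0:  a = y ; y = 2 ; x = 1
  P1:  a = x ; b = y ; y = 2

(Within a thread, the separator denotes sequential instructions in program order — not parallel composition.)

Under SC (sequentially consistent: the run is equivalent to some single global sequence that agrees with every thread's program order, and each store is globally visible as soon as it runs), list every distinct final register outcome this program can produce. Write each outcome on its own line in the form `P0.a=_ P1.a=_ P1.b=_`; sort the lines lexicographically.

P0.a=0 P1.a=0 P1.b=0
P0.a=0 P1.a=0 P1.b=2
P0.a=0 P1.a=1 P1.b=2
P0.a=2 P1.a=0 P1.b=0

outcome vector order: (P0.a,P1.a,P1.b)
|SC outcomes| = 4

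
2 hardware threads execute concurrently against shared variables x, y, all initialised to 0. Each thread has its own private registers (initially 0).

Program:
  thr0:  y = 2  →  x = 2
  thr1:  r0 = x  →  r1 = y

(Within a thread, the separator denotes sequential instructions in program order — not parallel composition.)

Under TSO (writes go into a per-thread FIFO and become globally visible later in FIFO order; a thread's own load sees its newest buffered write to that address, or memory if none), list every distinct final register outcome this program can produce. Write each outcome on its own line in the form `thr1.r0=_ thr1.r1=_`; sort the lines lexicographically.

outcome vector order: (thr1.r0,thr1.r1)
|TSO outcomes| = 3

thr1.r0=0 thr1.r1=0
thr1.r0=0 thr1.r1=2
thr1.r0=2 thr1.r1=2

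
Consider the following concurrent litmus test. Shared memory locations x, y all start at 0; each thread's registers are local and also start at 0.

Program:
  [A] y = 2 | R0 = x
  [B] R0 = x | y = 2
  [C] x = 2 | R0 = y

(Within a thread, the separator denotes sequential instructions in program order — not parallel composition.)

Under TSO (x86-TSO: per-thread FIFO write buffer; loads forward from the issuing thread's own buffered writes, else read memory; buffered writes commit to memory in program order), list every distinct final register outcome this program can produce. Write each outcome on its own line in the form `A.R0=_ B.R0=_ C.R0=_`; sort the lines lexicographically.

outcome vector order: (A.R0,B.R0,C.R0)
|TSO outcomes| = 8

A.R0=0 B.R0=0 C.R0=0
A.R0=0 B.R0=0 C.R0=2
A.R0=0 B.R0=2 C.R0=0
A.R0=0 B.R0=2 C.R0=2
A.R0=2 B.R0=0 C.R0=0
A.R0=2 B.R0=0 C.R0=2
A.R0=2 B.R0=2 C.R0=0
A.R0=2 B.R0=2 C.R0=2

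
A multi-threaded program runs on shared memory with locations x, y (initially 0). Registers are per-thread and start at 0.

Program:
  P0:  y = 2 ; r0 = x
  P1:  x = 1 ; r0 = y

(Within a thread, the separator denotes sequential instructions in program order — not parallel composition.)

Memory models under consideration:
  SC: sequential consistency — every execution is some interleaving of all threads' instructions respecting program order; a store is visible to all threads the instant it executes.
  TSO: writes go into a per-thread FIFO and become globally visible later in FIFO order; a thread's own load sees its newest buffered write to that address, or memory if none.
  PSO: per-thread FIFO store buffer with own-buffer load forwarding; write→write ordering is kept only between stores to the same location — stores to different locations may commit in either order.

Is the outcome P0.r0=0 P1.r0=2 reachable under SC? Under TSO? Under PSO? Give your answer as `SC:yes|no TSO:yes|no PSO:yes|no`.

outcome vector order: (P0.r0,P1.r0)
SC: 3 outcomes — {<0 2>; <1 0>; <1 2>}
TSO: 4 outcomes — {<0 0>; <0 2>; <1 0>; <1 2>}
PSO: 4 outcomes — {<0 0>; <0 2>; <1 0>; <1 2>}
target <0 2> ∈ {SC,TSO,PSO}

SC:yes TSO:yes PSO:yes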